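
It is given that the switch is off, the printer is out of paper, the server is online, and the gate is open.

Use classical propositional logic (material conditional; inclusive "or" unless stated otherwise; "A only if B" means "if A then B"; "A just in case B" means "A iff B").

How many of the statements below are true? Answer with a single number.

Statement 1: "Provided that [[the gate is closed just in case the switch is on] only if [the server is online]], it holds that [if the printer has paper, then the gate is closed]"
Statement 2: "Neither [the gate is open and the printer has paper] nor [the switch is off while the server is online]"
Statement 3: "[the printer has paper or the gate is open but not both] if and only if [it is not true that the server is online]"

Let S = "the gate is open" (T), P = "the switch is on" (F), R = "the server is online" (T), Q = "the printer has paper" (F).

Statement 1: In symbols: ((~S <-> P) -> R) -> (Q -> ~S)

~S = ~T = F
~S <-> P = F <-> F = T
(~S <-> P) -> R = T -> T = T
~S = ~T = F
Q -> ~S = F -> F = T
((~S <-> P) -> R) -> (Q -> ~S) = T -> T = T
Thus Statement 1 is true.

Statement 2: This is (S & Q) nor (~P & R).

S & Q = T & F = F
~P = ~F = T
~P & R = T & T = T
(S & Q) nor (~P & R) = F nor T = F
Thus Statement 2 is false.

Statement 3: Formalization: (Q xor S) <-> ~R

Q xor S = F xor T = T
~R = ~T = F
(Q xor S) <-> ~R = T <-> F = F
So Statement 3 is false.

Count: 1.

1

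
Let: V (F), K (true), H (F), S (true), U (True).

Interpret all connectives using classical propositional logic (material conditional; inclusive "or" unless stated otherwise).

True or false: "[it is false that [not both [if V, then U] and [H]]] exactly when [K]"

Values: V=False, U=True, H=False, K=True.
Parsed as not ((V -> U) nand H) iff K

V -> U = False -> True = True
(V -> U) nand H = True nand False = True
not ((V -> U) nand H) = not True = False
not ((V -> U) nand H) iff K = False iff True = False

False.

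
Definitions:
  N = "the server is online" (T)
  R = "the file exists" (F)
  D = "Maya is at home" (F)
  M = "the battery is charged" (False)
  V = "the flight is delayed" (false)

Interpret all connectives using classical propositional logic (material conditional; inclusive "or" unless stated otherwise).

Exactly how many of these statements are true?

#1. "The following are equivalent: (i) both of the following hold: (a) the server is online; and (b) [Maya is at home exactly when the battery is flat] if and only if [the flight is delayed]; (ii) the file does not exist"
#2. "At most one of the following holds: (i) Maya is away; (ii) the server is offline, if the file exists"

1

#1: Formalization: (N & ((D <-> ~M) <-> V)) <-> ~R

~M = ~F = T
D <-> ~M = F <-> T = F
(D <-> ~M) <-> V = F <-> F = T
N & ((D <-> ~M) <-> V) = T & T = T
~R = ~F = T
(N & ((D <-> ~M) <-> V)) <-> ~R = T <-> T = T
So #1 is true.

#2: This is ~D nand (R -> ~N).

~D = ~F = T
~N = ~T = F
R -> ~N = F -> F = T
~D nand (R -> ~N) = T nand T = F
Hence #2 is false.

True statements: 1 (#1).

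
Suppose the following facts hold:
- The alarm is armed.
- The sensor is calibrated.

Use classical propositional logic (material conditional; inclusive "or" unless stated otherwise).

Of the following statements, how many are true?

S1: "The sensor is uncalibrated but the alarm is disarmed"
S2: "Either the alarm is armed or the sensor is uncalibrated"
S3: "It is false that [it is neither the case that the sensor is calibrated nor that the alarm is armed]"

Let Q = "the sensor is calibrated" (T), P = "the alarm is armed" (T).

S1: Parsed as ~Q & ~P

~Q = ~T = F
~P = ~T = F
~Q & ~P = F & F = F
Thus S1 is false.

S2: Parsed as P | ~Q

~Q = ~T = F
P | ~Q = T | F = T
Thus S2 is true.

S3: This is ~(Q nor P).

Q nor P = T nor T = F
~(Q nor P) = ~F = T
So S3 is true.

Count: 2.

2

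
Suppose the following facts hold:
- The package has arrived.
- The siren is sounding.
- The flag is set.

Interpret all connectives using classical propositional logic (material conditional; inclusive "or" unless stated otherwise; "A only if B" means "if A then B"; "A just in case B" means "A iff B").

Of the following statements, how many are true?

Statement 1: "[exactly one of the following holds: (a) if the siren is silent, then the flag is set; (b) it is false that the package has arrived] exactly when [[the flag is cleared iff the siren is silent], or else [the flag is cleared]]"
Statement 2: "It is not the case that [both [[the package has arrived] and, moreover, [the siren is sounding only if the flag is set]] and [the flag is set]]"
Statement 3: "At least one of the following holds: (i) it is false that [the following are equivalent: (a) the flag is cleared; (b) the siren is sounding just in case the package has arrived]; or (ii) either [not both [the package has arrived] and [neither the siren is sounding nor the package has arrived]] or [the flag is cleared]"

2

Let Q = "the siren is sounding" (True), R = "the flag is set" (True), P = "the package has arrived" (True).

Statement 1: This is ((not Q -> R) xor not P) iff ((not R iff not Q) or not R).

not Q = not True = False
not Q -> R = False -> True = True
not P = not True = False
(not Q -> R) xor not P = True xor False = True
not R = not True = False
not Q = not True = False
not R iff not Q = False iff False = True
not R = not True = False
(not R iff not Q) or not R = True or False = True
((not Q -> R) xor not P) iff ((not R iff not Q) or not R) = True iff True = True
Thus Statement 1 is true.

Statement 2: This is not ((P and (Q -> R)) and R).

Q -> R = True -> True = True
P and (Q -> R) = True and True = True
(P and (Q -> R)) and R = True and True = True
not ((P and (Q -> R)) and R) = not True = False
Hence Statement 2 is false.

Statement 3: Parsed as not (not R iff (Q iff P)) or ((P nand (Q nor P)) or not R)

not R = not True = False
Q iff P = True iff True = True
not R iff (Q iff P) = False iff True = False
not (not R iff (Q iff P)) = not False = True
Q nor P = True nor True = False
P nand (Q nor P) = True nand False = True
not R = not True = False
(P nand (Q nor P)) or not R = True or False = True
not (not R iff (Q iff P)) or ((P nand (Q nor P)) or not R) = True or True = True
Thus Statement 3 is true.

True statements: 2.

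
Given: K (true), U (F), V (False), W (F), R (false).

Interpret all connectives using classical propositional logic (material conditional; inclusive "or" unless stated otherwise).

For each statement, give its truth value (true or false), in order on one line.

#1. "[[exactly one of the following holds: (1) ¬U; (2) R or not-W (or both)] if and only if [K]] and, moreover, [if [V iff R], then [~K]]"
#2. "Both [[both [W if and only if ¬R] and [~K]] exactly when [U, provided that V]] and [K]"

#1: This is ((not U xor (R or not W)) iff K) and ((V iff R) -> not K).

not U = not False = True
not W = not False = True
R or not W = False or True = True
not U xor (R or not W) = True xor True = False
(not U xor (R or not W)) iff K = False iff True = False
V iff R = False iff False = True
not K = not True = False
(V iff R) -> not K = True -> False = False
((not U xor (R or not W)) iff K) and ((V iff R) -> not K) = False and False = False
Hence #1 is false.

#2: This is (((W iff not R) and not K) iff (V -> U)) and K.

not R = not False = True
W iff not R = False iff True = False
not K = not True = False
(W iff not R) and not K = False and False = False
V -> U = False -> False = True
((W iff not R) and not K) iff (V -> U) = False iff True = False
(((W iff not R) and not K) iff (V -> U)) and K = False and True = False
Hence #2 is false.

#1 False, #2 False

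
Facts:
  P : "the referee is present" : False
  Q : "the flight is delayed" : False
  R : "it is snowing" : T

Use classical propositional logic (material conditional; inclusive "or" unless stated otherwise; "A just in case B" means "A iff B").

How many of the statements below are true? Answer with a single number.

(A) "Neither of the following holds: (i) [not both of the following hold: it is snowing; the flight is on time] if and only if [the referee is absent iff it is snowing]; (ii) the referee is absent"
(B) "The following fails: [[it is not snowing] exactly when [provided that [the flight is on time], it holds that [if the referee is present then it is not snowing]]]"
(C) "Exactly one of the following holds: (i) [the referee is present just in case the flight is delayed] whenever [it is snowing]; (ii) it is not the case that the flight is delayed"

(A): Parsed as ((R nand not Q) iff (not P iff R)) nor not P

not Q = not False = True
R nand not Q = True nand True = False
not P = not False = True
not P iff R = True iff True = True
(R nand not Q) iff (not P iff R) = False iff True = False
not P = not False = True
((R nand not Q) iff (not P iff R)) nor not P = False nor True = False
Thus (A) is false.

(B): In symbols: not (not R iff (not Q -> (P -> not R)))

not R = not True = False
not Q = not False = True
not R = not True = False
P -> not R = False -> False = True
not Q -> (P -> not R) = True -> True = True
not R iff (not Q -> (P -> not R)) = False iff True = False
not (not R iff (not Q -> (P -> not R))) = not False = True
Hence (B) is true.

(C): This is (R -> (P iff Q)) xor not Q.

P iff Q = False iff False = True
R -> (P iff Q) = True -> True = True
not Q = not False = True
(R -> (P iff Q)) xor not Q = True xor True = False
Thus (C) is false.

True statements: 1 ((B)).

1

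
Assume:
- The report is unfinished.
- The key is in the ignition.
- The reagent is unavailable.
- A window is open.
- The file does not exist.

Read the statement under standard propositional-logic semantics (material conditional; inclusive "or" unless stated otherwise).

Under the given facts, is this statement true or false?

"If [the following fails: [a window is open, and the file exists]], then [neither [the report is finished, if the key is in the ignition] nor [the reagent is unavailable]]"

Let N = "a window is open" (T), L = "the file exists" (F), U = "the key is in the ignition" (T), H = "the report is finished" (F), K = "the reagent is available" (F).
Parsed as ¬(N ∧ L) → ((U → H) ↓ ¬K)

N ∧ L = T ∧ F = F
¬(N ∧ L) = ¬F = T
U → H = T → F = F
¬K = ¬F = T
(U → H) ↓ ¬K = F ↓ T = F
¬(N ∧ L) → ((U → H) ↓ ¬K) = T → F = F

The statement is false.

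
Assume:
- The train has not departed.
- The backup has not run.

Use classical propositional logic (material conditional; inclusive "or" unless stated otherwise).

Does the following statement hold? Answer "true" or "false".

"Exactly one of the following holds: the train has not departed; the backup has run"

true

Let P = "the train has departed" (F), Q = "the backup has run" (F).
Parsed as ~P xor Q

~P = ~F = T
~P xor Q = T xor F = T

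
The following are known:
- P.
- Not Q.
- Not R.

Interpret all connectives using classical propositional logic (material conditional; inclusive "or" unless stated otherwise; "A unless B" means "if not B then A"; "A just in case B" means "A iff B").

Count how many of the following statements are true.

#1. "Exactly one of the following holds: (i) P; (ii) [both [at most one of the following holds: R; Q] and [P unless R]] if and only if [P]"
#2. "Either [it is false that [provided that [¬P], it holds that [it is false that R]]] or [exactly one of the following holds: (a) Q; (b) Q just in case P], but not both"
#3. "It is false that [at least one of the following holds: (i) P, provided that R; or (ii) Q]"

#1: Formalization: P ⊕ (((R ↑ Q) ∧ (P ∨ R)) ↔ P)

R ↑ Q = F ↑ F = T
P ∨ R = T ∨ F = T
(R ↑ Q) ∧ (P ∨ R) = T ∧ T = T
((R ↑ Q) ∧ (P ∨ R)) ↔ P = T ↔ T = T
P ⊕ (((R ↑ Q) ∧ (P ∨ R)) ↔ P) = T ⊕ T = F
Thus #1 is false.

#2: In symbols: ¬(¬P → ¬R) ⊕ (Q ⊕ (Q ↔ P))

¬P = ¬T = F
¬R = ¬F = T
¬P → ¬R = F → T = T
¬(¬P → ¬R) = ¬T = F
Q ↔ P = F ↔ T = F
Q ⊕ (Q ↔ P) = F ⊕ F = F
¬(¬P → ¬R) ⊕ (Q ⊕ (Q ↔ P)) = F ⊕ F = F
Hence #2 is false.

#3: This is ¬((R → P) ∨ Q).

R → P = F → T = T
(R → P) ∨ Q = T ∨ F = T
¬((R → P) ∨ Q) = ¬T = F
Hence #3 is false.

0 of the 3 statements are true (none).

0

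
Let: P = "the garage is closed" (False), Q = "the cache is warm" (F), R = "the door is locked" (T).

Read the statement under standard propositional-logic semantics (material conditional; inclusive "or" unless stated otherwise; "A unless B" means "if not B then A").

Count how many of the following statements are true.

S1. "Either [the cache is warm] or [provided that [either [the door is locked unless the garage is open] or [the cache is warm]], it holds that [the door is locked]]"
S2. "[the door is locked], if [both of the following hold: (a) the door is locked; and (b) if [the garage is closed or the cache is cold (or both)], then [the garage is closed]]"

2

S1: This is Q or (((R or not P) or Q) -> R).

not P = not False = True
R or not P = True or True = True
(R or not P) or Q = True or False = True
((R or not P) or Q) -> R = True -> True = True
Q or (((R or not P) or Q) -> R) = False or True = True
So S1 is true.

S2: Formalization: (R and ((P or not Q) -> P)) -> R

not Q = not False = True
P or not Q = False or True = True
(P or not Q) -> P = True -> False = False
R and ((P or not Q) -> P) = True and False = False
(R and ((P or not Q) -> P)) -> R = False -> True = True
Thus S2 is true.

Count: 2.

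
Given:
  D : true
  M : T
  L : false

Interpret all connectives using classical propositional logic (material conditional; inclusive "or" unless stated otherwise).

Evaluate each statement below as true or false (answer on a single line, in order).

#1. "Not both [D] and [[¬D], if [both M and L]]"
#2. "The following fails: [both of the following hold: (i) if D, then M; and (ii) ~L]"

#1: Formalization: D nand ((M and L) -> not D)

M and L = True and False = False
not D = not True = False
(M and L) -> not D = False -> False = True
D nand ((M and L) -> not D) = True nand True = False
Thus #1 is false.

#2: This is not ((D -> M) and not L).

D -> M = True -> True = True
not L = not False = True
(D -> M) and not L = True and True = True
not ((D -> M) and not L) = not True = False
Thus #2 is false.

#1 false, #2 false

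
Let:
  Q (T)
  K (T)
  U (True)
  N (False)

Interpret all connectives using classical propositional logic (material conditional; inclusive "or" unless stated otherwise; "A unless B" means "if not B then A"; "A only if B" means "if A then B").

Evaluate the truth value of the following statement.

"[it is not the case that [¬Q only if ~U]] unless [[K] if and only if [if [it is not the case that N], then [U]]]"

Parsed as not (not Q -> not U) or (K iff (not N -> U))

not Q = not True = False
not U = not True = False
not Q -> not U = False -> False = True
not (not Q -> not U) = not True = False
not N = not False = True
not N -> U = True -> True = True
K iff (not N -> U) = True iff True = True
not (not Q -> not U) or (K iff (not N -> U)) = False or True = True

True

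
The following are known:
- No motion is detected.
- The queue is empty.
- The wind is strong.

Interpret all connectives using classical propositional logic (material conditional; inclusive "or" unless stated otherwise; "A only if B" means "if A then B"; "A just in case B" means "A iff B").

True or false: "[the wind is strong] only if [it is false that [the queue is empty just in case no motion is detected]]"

Let L = "the wind is strong" (T), D = "the queue is empty" (T), V = "motion is detected" (F).
This is L → ¬(D ↔ ¬V).

¬V = ¬F = T
D ↔ ¬V = T ↔ T = T
¬(D ↔ ¬V) = ¬T = F
L → ¬(D ↔ ¬V) = T → F = F

The statement is false.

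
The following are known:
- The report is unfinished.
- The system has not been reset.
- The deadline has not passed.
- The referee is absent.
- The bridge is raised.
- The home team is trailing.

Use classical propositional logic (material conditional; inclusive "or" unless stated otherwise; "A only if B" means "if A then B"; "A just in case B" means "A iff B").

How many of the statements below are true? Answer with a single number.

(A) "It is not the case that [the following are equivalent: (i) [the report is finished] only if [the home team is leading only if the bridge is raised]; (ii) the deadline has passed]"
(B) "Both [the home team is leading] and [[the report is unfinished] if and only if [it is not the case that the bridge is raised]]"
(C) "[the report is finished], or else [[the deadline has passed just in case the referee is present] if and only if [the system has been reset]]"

Let P = "the report is finished" (False), V = "the home team is leading" (False), U = "the bridge is raised" (True), R = "the deadline has passed" (False), S = "the referee is present" (False), Q = "the system has been reset" (False).

(A): This is not ((P -> (V -> U)) iff R).

V -> U = False -> True = True
P -> (V -> U) = False -> True = True
(P -> (V -> U)) iff R = True iff False = False
not ((P -> (V -> U)) iff R) = not False = True
So (A) is true.

(B): This is V and (not P iff not U).

not P = not False = True
not U = not True = False
not P iff not U = True iff False = False
V and (not P iff not U) = False and False = False
So (B) is false.

(C): Formalization: P or ((R iff S) iff Q)

R iff S = False iff False = True
(R iff S) iff Q = True iff False = False
P or ((R iff S) iff Q) = False or False = False
Thus (C) is false.

True statements: 1 ((A)).

1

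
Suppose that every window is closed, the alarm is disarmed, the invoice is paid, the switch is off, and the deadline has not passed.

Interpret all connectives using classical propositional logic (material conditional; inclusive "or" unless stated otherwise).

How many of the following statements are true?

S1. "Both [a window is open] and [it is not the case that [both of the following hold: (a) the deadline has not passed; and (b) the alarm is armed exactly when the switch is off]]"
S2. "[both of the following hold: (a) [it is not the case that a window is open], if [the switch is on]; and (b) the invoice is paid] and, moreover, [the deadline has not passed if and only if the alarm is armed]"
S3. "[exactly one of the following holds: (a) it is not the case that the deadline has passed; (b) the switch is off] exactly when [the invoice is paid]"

0

Let L = "a window is open" (False), K = "the deadline has passed" (False), N = "the alarm is armed" (False), Q = "the switch is on" (False), M = "the invoice is paid" (True).

S1: Parsed as L and not (not K and (N iff not Q))

not K = not False = True
not Q = not False = True
N iff not Q = False iff True = False
not K and (N iff not Q) = True and False = False
not (not K and (N iff not Q)) = not False = True
L and not (not K and (N iff not Q)) = False and True = False
Hence S1 is false.

S2: In symbols: ((Q -> not L) and M) and (not K iff N)

not L = not False = True
Q -> not L = False -> True = True
(Q -> not L) and M = True and True = True
not K = not False = True
not K iff N = True iff False = False
((Q -> not L) and M) and (not K iff N) = True and False = False
So S2 is false.

S3: Formalization: (not K xor not Q) iff M

not K = not False = True
not Q = not False = True
not K xor not Q = True xor True = False
(not K xor not Q) iff M = False iff True = False
So S3 is false.

0 of the 3 statements are true (none).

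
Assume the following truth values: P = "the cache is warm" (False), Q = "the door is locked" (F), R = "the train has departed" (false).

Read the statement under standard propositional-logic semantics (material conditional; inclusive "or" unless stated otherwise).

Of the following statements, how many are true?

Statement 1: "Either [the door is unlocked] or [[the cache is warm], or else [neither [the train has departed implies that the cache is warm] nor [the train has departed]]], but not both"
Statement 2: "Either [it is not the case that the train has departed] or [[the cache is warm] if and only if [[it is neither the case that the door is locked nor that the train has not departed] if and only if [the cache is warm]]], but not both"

2

Statement 1: Formalization: ~Q xor (P | ((R -> P) nor R))

~Q = ~F = T
R -> P = F -> F = T
(R -> P) nor R = T nor F = F
P | ((R -> P) nor R) = F | F = F
~Q xor (P | ((R -> P) nor R)) = T xor F = T
So Statement 1 is true.

Statement 2: Formalization: ~R xor (P <-> ((Q nor ~R) <-> P))

~R = ~F = T
~R = ~F = T
Q nor ~R = F nor T = F
(Q nor ~R) <-> P = F <-> F = T
P <-> ((Q nor ~R) <-> P) = F <-> T = F
~R xor (P <-> ((Q nor ~R) <-> P)) = T xor F = T
Hence Statement 2 is true.

True statements: 2.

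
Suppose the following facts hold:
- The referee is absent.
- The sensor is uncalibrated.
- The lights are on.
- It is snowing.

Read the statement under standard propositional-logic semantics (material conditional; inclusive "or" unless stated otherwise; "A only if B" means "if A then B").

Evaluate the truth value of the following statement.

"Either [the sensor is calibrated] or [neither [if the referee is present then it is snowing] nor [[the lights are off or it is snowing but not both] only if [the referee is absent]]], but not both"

The statement is false.

Let Q = "the sensor is calibrated" (False), P = "the referee is present" (False), S = "it is snowing" (True), R = "the lights are on" (True).
Formalization: Q xor ((P -> S) nor ((not R xor S) -> not P))

P -> S = False -> True = True
not R = not True = False
not R xor S = False xor True = True
not P = not False = True
(not R xor S) -> not P = True -> True = True
(P -> S) nor ((not R xor S) -> not P) = True nor True = False
Q xor ((P -> S) nor ((not R xor S) -> not P)) = False xor False = False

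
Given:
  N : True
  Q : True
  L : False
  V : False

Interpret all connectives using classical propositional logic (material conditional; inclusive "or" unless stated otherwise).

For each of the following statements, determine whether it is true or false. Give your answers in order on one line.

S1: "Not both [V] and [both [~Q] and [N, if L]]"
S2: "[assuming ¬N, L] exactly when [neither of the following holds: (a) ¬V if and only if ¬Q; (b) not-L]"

S1 True, S2 False

S1: In symbols: V nand (~Q & (L -> N))

~Q = ~T = F
L -> N = F -> T = T
~Q & (L -> N) = F & T = F
V nand (~Q & (L -> N)) = F nand F = T
Hence S1 is true.

S2: This is (~N -> L) <-> ((~V <-> ~Q) nor ~L).

~N = ~T = F
~N -> L = F -> F = T
~V = ~F = T
~Q = ~T = F
~V <-> ~Q = T <-> F = F
~L = ~F = T
(~V <-> ~Q) nor ~L = F nor T = F
(~N -> L) <-> ((~V <-> ~Q) nor ~L) = T <-> F = F
So S2 is false.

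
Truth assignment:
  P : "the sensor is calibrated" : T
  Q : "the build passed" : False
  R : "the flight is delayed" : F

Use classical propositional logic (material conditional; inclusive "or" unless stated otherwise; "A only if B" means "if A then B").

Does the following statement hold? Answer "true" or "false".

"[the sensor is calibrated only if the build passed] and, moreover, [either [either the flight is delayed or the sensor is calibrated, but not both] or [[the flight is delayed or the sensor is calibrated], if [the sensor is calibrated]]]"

Formalization: (P -> Q) and ((R xor P) or (P -> (R or P)))

P -> Q = True -> False = False
R xor P = False xor True = True
R or P = False or True = True
P -> (R or P) = True -> True = True
(R xor P) or (P -> (R or P)) = True or True = True
(P -> Q) and ((R xor P) or (P -> (R or P))) = False and True = False

False.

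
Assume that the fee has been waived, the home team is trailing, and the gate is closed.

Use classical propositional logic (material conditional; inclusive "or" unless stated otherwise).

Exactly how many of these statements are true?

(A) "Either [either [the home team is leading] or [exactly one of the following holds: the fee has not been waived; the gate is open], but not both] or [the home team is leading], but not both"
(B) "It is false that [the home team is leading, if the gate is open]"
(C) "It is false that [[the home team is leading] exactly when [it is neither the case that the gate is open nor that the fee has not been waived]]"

1

Let Q = "the home team is leading" (F), P = "the fee has been waived" (T), R = "the gate is open" (F).

(A): Parsed as (Q xor (~P xor R)) xor Q

~P = ~T = F
~P xor R = F xor F = F
Q xor (~P xor R) = F xor F = F
(Q xor (~P xor R)) xor Q = F xor F = F
Hence (A) is false.

(B): This is ~(R -> Q).

R -> Q = F -> F = T
~(R -> Q) = ~T = F
So (B) is false.

(C): Parsed as ~(Q <-> (R nor ~P))

~P = ~T = F
R nor ~P = F nor F = T
Q <-> (R nor ~P) = F <-> T = F
~(Q <-> (R nor ~P)) = ~F = T
Hence (C) is true.

Count: 1.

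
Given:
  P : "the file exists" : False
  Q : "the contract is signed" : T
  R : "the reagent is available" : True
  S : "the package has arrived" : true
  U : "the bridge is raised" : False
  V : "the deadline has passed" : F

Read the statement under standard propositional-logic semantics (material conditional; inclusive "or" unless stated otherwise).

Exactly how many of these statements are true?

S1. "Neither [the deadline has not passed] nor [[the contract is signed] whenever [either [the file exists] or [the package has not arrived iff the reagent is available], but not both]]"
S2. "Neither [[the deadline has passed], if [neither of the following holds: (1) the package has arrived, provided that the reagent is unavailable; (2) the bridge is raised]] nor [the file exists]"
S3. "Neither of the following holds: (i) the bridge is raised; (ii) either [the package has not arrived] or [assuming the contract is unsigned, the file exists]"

0

S1: This is not V nor ((P xor (not S iff R)) -> Q).

not V = not False = True
not S = not True = False
not S iff R = False iff True = False
P xor (not S iff R) = False xor False = False
(P xor (not S iff R)) -> Q = False -> True = True
not V nor ((P xor (not S iff R)) -> Q) = True nor True = False
Hence S1 is false.

S2: Parsed as (((not R -> S) nor U) -> V) nor P

not R = not True = False
not R -> S = False -> True = True
(not R -> S) nor U = True nor False = False
((not R -> S) nor U) -> V = False -> False = True
(((not R -> S) nor U) -> V) nor P = True nor False = False
Hence S2 is false.

S3: Formalization: U nor (not S or (not Q -> P))

not S = not True = False
not Q = not True = False
not Q -> P = False -> False = True
not S or (not Q -> P) = False or True = True
U nor (not S or (not Q -> P)) = False nor True = False
So S3 is false.

True statements: 0 (none).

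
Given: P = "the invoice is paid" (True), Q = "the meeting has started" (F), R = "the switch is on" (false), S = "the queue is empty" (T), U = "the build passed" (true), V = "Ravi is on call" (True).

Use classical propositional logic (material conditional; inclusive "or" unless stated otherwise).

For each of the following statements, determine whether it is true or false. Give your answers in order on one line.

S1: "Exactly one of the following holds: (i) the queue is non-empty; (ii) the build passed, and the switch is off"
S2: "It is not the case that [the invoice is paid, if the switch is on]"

S1 true / S2 false

S1: Formalization: not S xor (U and not R)

not S = not True = False
not R = not False = True
U and not R = True and True = True
not S xor (U and not R) = False xor True = True
Thus S1 is true.

S2: Parsed as not (R -> P)

R -> P = False -> True = True
not (R -> P) = not True = False
So S2 is false.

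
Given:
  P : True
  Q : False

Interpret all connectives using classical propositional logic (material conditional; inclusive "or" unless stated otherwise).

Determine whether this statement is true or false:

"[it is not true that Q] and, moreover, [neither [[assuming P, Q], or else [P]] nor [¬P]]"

In symbols: ~Q & (((P -> Q) | P) nor ~P)

~Q = ~F = T
P -> Q = T -> F = F
(P -> Q) | P = F | T = T
~P = ~T = F
((P -> Q) | P) nor ~P = T nor F = F
~Q & (((P -> Q) | P) nor ~P) = T & F = F

The statement is false.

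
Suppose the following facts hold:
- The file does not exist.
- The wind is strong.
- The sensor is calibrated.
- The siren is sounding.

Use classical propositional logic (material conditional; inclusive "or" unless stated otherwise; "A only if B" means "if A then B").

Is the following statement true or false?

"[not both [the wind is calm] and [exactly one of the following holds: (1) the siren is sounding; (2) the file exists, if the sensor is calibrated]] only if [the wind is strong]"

true

Let R = "the wind is strong" (T), K = "the siren is sounding" (T), H = "the sensor is calibrated" (T), Q = "the file exists" (F).
Parsed as (~R nand (K xor (H -> Q))) -> R

~R = ~T = F
H -> Q = T -> F = F
K xor (H -> Q) = T xor F = T
~R nand (K xor (H -> Q)) = F nand T = T
(~R nand (K xor (H -> Q))) -> R = T -> T = T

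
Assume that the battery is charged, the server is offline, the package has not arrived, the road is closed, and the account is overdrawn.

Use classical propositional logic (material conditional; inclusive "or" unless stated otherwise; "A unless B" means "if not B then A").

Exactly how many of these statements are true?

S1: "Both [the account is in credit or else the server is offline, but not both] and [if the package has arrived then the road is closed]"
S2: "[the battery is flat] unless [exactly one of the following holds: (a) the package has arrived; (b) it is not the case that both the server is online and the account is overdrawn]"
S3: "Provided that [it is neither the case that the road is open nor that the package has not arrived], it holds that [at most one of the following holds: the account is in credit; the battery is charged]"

3

Let U = "the account is overdrawn" (True), Q = "the server is online" (False), R = "the package has arrived" (False), S = "the road is closed" (True), P = "the battery is charged" (True).

S1: Formalization: (not U xor not Q) and (R -> S)

not U = not True = False
not Q = not False = True
not U xor not Q = False xor True = True
R -> S = False -> True = True
(not U xor not Q) and (R -> S) = True and True = True
Hence S1 is true.

S2: This is not P or (R xor (Q nand U)).

not P = not True = False
Q nand U = False nand True = True
R xor (Q nand U) = False xor True = True
not P or (R xor (Q nand U)) = False or True = True
So S2 is true.

S3: In symbols: (not S nor not R) -> (not U nand P)

not S = not True = False
not R = not False = True
not S nor not R = False nor True = False
not U = not True = False
not U nand P = False nand True = True
(not S nor not R) -> (not U nand P) = False -> True = True
Hence S3 is true.

Count: 3.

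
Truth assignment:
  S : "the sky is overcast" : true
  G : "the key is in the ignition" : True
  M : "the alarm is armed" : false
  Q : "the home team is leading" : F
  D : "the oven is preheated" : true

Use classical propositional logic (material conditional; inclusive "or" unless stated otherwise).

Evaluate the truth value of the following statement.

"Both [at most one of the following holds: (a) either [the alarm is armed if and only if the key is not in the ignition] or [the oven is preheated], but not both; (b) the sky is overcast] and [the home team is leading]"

False

In symbols: (((M <-> ~G) xor D) nand S) & Q

~G = ~T = F
M <-> ~G = F <-> F = T
(M <-> ~G) xor D = T xor T = F
((M <-> ~G) xor D) nand S = F nand T = T
(((M <-> ~G) xor D) nand S) & Q = T & F = F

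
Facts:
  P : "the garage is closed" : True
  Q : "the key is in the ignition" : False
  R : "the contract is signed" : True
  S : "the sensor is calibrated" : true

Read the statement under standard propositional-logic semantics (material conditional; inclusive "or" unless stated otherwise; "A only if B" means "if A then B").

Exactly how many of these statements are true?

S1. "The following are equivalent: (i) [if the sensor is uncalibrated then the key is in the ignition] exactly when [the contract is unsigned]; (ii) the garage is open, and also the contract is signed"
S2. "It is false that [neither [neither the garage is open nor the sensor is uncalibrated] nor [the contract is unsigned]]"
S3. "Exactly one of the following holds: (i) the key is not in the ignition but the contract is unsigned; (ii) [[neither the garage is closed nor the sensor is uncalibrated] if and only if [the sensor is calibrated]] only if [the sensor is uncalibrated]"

S1: This is ((not S -> Q) iff not R) iff (not P and R).

not S = not True = False
not S -> Q = False -> False = True
not R = not True = False
(not S -> Q) iff not R = True iff False = False
not P = not True = False
not P and R = False and True = False
((not S -> Q) iff not R) iff (not P and R) = False iff False = True
So S1 is true.

S2: In symbols: not ((not P nor not S) nor not R)

not P = not True = False
not S = not True = False
not P nor not S = False nor False = True
not R = not True = False
(not P nor not S) nor not R = True nor False = False
not ((not P nor not S) nor not R) = not False = True
So S2 is true.

S3: Parsed as (not Q and not R) xor (((P nor not S) iff S) -> not S)

not Q = not False = True
not R = not True = False
not Q and not R = True and False = False
not S = not True = False
P nor not S = True nor False = False
(P nor not S) iff S = False iff True = False
not S = not True = False
((P nor not S) iff S) -> not S = False -> False = True
(not Q and not R) xor (((P nor not S) iff S) -> not S) = False xor True = True
Thus S3 is true.

3 of the 3 statements are true.

3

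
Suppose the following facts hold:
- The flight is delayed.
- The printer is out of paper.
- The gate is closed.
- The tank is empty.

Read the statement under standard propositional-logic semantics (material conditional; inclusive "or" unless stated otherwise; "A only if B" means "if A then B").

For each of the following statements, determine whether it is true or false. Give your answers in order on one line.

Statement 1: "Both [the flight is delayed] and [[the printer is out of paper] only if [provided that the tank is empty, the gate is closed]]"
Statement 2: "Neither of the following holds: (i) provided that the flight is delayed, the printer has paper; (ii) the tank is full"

Let P = "the flight is delayed" (True), Q = "the printer has paper" (False), S = "the tank is full" (False), R = "the gate is open" (False).

Statement 1: Formalization: P and (not Q -> (not S -> not R))

not Q = not False = True
not S = not False = True
not R = not False = True
not S -> not R = True -> True = True
not Q -> (not S -> not R) = True -> True = True
P and (not Q -> (not S -> not R)) = True and True = True
Thus Statement 1 is true.

Statement 2: Formalization: (P -> Q) nor S

P -> Q = True -> False = False
(P -> Q) nor S = False nor False = True
Thus Statement 2 is true.

Statement 1 True / Statement 2 True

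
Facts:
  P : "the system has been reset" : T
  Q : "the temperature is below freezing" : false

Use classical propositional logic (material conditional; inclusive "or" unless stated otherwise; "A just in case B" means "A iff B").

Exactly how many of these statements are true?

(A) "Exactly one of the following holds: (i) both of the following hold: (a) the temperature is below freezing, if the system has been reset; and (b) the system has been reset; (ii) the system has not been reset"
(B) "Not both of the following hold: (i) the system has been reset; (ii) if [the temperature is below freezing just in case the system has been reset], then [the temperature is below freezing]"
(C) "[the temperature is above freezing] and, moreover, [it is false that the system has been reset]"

0

(A): In symbols: ((P → Q) ∧ P) ⊕ ¬P

P → Q = T → F = F
(P → Q) ∧ P = F ∧ T = F
¬P = ¬T = F
((P → Q) ∧ P) ⊕ ¬P = F ⊕ F = F
So (A) is false.

(B): In symbols: P ↑ ((Q ↔ P) → Q)

Q ↔ P = F ↔ T = F
(Q ↔ P) → Q = F → F = T
P ↑ ((Q ↔ P) → Q) = T ↑ T = F
Hence (B) is false.

(C): Formalization: ¬Q ∧ ¬P

¬Q = ¬F = T
¬P = ¬T = F
¬Q ∧ ¬P = T ∧ F = F
Hence (C) is false.

Count: 0.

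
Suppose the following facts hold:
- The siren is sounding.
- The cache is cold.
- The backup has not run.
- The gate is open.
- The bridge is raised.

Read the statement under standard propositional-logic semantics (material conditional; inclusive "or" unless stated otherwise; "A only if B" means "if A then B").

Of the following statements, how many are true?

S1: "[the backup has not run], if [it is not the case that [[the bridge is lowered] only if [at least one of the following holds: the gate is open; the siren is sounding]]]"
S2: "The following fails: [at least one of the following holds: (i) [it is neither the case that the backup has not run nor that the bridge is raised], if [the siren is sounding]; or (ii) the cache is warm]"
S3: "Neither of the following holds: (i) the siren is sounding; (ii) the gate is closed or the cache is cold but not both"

Let U = "the bridge is raised" (True), S = "the gate is open" (True), P = "the siren is sounding" (True), R = "the backup has run" (False), Q = "the cache is warm" (False).

S1: This is not (not U -> (S or P)) -> not R.

not U = not True = False
S or P = True or True = True
not U -> (S or P) = False -> True = True
not (not U -> (S or P)) = not True = False
not R = not False = True
not (not U -> (S or P)) -> not R = False -> True = True
Thus S1 is true.

S2: This is not ((P -> (not R nor U)) or Q).

not R = not False = True
not R nor U = True nor True = False
P -> (not R nor U) = True -> False = False
(P -> (not R nor U)) or Q = False or False = False
not ((P -> (not R nor U)) or Q) = not False = True
So S2 is true.

S3: Formalization: P nor (not S xor not Q)

not S = not True = False
not Q = not False = True
not S xor not Q = False xor True = True
P nor (not S xor not Q) = True nor True = False
Hence S3 is false.

2 of the 3 statements are true (S1, S2).

2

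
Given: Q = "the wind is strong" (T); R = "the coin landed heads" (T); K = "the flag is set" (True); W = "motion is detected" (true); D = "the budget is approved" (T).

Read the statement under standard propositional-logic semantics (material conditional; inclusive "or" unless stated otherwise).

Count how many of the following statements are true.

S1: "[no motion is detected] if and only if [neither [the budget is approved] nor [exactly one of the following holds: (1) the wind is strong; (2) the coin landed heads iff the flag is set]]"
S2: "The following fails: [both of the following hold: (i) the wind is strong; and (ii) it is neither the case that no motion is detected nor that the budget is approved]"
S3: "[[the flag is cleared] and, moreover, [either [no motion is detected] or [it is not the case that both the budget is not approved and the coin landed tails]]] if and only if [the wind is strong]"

S1: Parsed as ~W <-> (D nor (Q xor (R <-> K)))

~W = ~T = F
R <-> K = T <-> T = T
Q xor (R <-> K) = T xor T = F
D nor (Q xor (R <-> K)) = T nor F = F
~W <-> (D nor (Q xor (R <-> K))) = F <-> F = T
So S1 is true.

S2: Parsed as ~(Q & (~W nor D))

~W = ~T = F
~W nor D = F nor T = F
Q & (~W nor D) = T & F = F
~(Q & (~W nor D)) = ~F = T
Thus S2 is true.

S3: Formalization: (~K & (~W | (~D nand ~R))) <-> Q

~K = ~T = F
~W = ~T = F
~D = ~T = F
~R = ~T = F
~D nand ~R = F nand F = T
~W | (~D nand ~R) = F | T = T
~K & (~W | (~D nand ~R)) = F & T = F
(~K & (~W | (~D nand ~R))) <-> Q = F <-> T = F
Thus S3 is false.

2 of the 3 statements are true (S1, S2).

2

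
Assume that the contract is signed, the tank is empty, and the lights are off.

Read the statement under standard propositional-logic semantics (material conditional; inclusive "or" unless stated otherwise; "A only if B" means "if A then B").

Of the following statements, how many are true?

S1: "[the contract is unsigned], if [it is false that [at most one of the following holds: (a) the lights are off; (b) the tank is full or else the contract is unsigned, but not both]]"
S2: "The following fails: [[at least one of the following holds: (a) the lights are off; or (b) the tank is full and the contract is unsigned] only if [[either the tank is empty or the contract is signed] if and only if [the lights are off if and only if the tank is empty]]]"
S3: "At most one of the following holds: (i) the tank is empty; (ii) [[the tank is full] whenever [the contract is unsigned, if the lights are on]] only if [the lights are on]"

1

Let W = "the lights are on" (F), G = "the tank is full" (F), R = "the contract is signed" (T).

S1: Parsed as ~(~W nand (G xor ~R)) -> ~R

~W = ~F = T
~R = ~T = F
G xor ~R = F xor F = F
~W nand (G xor ~R) = T nand F = T
~(~W nand (G xor ~R)) = ~T = F
~R = ~T = F
~(~W nand (G xor ~R)) -> ~R = F -> F = T
Thus S1 is true.

S2: This is ~((~W | (G & ~R)) -> ((~G | R) <-> (~W <-> ~G))).

~W = ~F = T
~R = ~T = F
G & ~R = F & F = F
~W | (G & ~R) = T | F = T
~G = ~F = T
~G | R = T | T = T
~W = ~F = T
~G = ~F = T
~W <-> ~G = T <-> T = T
(~G | R) <-> (~W <-> ~G) = T <-> T = T
(~W | (G & ~R)) -> ((~G | R) <-> (~W <-> ~G)) = T -> T = T
~((~W | (G & ~R)) -> ((~G | R) <-> (~W <-> ~G))) = ~T = F
Thus S2 is false.

S3: In symbols: ~G nand (((W -> ~R) -> G) -> W)

~G = ~F = T
~R = ~T = F
W -> ~R = F -> F = T
(W -> ~R) -> G = T -> F = F
((W -> ~R) -> G) -> W = F -> F = T
~G nand (((W -> ~R) -> G) -> W) = T nand T = F
So S3 is false.

True statements: 1 (S1).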